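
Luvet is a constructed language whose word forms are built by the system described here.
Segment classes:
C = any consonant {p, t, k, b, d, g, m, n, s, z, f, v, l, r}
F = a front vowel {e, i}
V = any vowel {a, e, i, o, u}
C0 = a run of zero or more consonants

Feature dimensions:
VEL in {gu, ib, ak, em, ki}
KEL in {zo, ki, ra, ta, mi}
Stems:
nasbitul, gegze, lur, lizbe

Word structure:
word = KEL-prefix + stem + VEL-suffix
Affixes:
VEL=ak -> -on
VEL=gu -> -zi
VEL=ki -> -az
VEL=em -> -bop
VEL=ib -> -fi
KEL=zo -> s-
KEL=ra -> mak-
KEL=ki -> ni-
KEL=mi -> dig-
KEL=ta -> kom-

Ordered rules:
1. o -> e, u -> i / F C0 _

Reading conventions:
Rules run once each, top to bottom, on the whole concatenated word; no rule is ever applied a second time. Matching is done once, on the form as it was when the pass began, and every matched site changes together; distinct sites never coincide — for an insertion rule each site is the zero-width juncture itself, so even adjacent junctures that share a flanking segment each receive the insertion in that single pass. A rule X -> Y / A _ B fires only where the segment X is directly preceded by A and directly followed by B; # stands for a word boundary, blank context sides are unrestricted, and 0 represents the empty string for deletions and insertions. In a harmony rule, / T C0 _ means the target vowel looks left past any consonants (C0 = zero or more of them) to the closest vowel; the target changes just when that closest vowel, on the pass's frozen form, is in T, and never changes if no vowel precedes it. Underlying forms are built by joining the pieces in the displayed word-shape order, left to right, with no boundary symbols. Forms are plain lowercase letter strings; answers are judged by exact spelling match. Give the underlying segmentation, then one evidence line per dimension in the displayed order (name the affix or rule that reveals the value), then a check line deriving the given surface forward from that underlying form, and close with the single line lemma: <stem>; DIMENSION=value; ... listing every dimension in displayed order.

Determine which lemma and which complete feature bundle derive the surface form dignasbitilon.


underlying: dig-nasbitul-on
VEL=ak - signalled by the affix -on
KEL=mi - signalled by the affix dig-
check: dignasbitulon -> dignasbitilon
lemma: nasbitul; VEL=ak; KEL=mi


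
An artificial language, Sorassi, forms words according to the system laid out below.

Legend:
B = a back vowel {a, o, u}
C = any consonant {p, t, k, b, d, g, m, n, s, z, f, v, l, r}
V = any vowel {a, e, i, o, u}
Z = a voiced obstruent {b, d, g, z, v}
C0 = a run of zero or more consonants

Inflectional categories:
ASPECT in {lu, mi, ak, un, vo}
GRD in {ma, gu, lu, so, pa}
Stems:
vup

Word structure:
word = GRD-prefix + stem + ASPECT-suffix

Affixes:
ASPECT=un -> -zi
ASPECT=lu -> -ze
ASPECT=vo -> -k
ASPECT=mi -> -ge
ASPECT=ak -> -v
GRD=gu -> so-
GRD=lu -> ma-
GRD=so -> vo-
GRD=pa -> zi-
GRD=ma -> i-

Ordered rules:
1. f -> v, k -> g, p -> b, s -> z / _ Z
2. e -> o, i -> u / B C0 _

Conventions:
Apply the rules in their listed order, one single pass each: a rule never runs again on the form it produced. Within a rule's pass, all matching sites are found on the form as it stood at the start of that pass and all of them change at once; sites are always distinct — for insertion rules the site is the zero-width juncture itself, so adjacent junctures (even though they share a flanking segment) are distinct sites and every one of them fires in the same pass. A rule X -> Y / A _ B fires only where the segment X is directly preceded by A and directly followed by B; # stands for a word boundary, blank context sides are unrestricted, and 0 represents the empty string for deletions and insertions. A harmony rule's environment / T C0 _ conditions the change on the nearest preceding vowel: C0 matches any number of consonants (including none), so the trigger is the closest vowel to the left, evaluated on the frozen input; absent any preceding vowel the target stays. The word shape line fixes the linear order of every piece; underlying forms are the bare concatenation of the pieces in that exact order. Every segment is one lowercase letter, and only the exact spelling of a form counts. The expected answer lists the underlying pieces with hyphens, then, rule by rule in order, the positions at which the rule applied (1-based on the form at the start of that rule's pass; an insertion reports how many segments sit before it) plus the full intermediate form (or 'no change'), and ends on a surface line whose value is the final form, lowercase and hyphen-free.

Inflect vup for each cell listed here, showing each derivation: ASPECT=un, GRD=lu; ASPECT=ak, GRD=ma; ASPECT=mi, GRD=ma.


cell ASPECT=un, GRD=lu:
underlying: ma-vup-zi
1. f -> v, k -> g, p -> b, s -> z / _ Z: fires at position(s) 5: mavubzi
2. e -> o, i -> u / B C0 _: fires at position(s) 7: mavubzu
surface: mavubzu

cell ASPECT=ak, GRD=ma:
underlying: i-vup-v
1. f -> v, k -> g, p -> b, s -> z / _ Z: fires at position(s) 4: ivubv
2. e -> o, i -> u / B C0 _: no change
surface: ivubv

cell ASPECT=mi, GRD=ma:
underlying: i-vup-ge
1. f -> v, k -> g, p -> b, s -> z / _ Z: fires at position(s) 4: ivubge
2. e -> o, i -> u / B C0 _: fires at position(s) 6: ivubgo
surface: ivubgo


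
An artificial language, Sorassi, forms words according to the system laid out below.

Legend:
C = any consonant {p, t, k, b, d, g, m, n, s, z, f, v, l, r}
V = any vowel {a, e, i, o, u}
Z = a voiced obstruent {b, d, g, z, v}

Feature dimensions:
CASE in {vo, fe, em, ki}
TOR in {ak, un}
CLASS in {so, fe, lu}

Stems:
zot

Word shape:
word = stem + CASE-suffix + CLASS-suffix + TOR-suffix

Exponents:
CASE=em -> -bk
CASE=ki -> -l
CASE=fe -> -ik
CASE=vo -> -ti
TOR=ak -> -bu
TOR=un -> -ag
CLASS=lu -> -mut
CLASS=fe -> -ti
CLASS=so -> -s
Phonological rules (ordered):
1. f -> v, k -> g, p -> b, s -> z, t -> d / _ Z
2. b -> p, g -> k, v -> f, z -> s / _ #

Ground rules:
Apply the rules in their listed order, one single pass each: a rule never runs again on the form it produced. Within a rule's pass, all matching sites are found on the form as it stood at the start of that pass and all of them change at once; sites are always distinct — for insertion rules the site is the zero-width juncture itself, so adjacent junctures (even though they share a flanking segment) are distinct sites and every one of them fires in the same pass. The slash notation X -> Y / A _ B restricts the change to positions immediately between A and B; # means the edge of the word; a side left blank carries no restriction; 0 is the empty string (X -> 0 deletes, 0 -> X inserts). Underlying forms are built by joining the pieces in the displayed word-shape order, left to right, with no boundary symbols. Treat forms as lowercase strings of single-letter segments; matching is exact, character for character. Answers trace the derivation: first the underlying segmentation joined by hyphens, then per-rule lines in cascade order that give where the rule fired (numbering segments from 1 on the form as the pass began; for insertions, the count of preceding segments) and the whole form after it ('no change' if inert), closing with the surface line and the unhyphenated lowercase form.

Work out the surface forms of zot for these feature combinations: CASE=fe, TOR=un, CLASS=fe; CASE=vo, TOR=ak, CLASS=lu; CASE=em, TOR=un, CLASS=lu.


cell CASE=fe, TOR=un, CLASS=fe:
underlying: zot-ik-ti-ag
1. f -> v, k -> g, p -> b, s -> z, t -> d / _ Z: no change
2. b -> p, g -> k, v -> f, z -> s / _ #: fires at position(s) 9: zotiktiak
surface: zotiktiak

cell CASE=vo, TOR=ak, CLASS=lu:
underlying: zot-ti-mut-bu
1. f -> v, k -> g, p -> b, s -> z, t -> d / _ Z: fires at position(s) 8: zottimudbu
2. b -> p, g -> k, v -> f, z -> s / _ #: no change
surface: zottimudbu

cell CASE=em, TOR=un, CLASS=lu:
underlying: zot-bk-mut-ag
1. f -> v, k -> g, p -> b, s -> z, t -> d / _ Z: fires at position(s) 3: zodbkmutag
2. b -> p, g -> k, v -> f, z -> s / _ #: fires at position(s) 10: zodbkmutak
surface: zodbkmutak


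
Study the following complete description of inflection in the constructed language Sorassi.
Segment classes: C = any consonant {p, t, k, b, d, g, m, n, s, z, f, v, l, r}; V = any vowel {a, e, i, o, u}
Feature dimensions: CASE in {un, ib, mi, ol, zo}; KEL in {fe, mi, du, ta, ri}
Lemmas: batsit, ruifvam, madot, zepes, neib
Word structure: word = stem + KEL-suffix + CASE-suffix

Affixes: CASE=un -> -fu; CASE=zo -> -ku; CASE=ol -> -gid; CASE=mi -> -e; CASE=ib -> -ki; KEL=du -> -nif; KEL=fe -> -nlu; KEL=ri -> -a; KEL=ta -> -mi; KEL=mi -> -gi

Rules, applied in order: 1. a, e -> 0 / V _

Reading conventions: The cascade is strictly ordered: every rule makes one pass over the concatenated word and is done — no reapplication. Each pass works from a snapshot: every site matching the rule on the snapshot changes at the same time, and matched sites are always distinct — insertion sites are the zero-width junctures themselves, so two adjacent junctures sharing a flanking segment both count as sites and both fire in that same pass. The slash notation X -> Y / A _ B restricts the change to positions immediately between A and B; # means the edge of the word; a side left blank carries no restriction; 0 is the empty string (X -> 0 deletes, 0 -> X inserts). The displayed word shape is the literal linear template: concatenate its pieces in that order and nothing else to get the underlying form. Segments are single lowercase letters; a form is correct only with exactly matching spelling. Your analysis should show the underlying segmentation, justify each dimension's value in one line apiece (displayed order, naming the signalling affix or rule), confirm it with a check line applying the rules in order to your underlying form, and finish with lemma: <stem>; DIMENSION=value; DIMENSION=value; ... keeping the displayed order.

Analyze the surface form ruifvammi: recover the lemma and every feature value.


underlying: ruifvam-mi-e
CASE=mi - signalled by the affix -e
KEL=ta - signalled by the affix -mi
check: ruifvammie -> ruifvammi
lemma: ruifvam; CASE=mi; KEL=ta


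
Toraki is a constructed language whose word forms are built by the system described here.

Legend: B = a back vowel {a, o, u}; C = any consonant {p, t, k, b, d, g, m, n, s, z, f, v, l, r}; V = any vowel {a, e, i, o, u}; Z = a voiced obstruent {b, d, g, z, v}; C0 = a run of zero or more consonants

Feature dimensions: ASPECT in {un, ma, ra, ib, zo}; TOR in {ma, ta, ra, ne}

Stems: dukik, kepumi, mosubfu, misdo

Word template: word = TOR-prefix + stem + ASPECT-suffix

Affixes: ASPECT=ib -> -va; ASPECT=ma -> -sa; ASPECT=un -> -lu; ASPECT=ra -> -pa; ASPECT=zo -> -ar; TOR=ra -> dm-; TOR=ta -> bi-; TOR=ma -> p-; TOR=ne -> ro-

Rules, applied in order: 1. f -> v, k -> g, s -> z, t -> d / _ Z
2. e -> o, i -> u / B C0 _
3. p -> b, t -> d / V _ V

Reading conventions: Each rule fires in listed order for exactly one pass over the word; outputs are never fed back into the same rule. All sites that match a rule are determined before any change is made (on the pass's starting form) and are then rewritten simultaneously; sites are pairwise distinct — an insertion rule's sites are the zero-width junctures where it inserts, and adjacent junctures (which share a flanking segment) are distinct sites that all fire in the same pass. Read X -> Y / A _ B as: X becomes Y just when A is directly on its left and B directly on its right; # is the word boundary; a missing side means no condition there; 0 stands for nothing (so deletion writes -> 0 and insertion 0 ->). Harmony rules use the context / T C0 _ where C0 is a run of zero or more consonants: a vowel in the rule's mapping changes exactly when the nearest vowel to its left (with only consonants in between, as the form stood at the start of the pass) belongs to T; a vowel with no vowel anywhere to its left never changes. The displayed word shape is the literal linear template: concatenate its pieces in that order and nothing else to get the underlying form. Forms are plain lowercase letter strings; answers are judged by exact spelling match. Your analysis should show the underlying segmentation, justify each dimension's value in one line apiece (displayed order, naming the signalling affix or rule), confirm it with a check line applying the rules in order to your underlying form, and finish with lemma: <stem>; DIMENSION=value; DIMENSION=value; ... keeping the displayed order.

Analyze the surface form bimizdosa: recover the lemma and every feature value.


underlying: bi-misdo-sa
ASPECT=ma - signalled by the affix -sa
TOR=ta - signalled by the affix bi-
check: bimisdosa -> bimizdosa -> bimizdosa -> bimizdosa
lemma: misdo; ASPECT=ma; TOR=ta


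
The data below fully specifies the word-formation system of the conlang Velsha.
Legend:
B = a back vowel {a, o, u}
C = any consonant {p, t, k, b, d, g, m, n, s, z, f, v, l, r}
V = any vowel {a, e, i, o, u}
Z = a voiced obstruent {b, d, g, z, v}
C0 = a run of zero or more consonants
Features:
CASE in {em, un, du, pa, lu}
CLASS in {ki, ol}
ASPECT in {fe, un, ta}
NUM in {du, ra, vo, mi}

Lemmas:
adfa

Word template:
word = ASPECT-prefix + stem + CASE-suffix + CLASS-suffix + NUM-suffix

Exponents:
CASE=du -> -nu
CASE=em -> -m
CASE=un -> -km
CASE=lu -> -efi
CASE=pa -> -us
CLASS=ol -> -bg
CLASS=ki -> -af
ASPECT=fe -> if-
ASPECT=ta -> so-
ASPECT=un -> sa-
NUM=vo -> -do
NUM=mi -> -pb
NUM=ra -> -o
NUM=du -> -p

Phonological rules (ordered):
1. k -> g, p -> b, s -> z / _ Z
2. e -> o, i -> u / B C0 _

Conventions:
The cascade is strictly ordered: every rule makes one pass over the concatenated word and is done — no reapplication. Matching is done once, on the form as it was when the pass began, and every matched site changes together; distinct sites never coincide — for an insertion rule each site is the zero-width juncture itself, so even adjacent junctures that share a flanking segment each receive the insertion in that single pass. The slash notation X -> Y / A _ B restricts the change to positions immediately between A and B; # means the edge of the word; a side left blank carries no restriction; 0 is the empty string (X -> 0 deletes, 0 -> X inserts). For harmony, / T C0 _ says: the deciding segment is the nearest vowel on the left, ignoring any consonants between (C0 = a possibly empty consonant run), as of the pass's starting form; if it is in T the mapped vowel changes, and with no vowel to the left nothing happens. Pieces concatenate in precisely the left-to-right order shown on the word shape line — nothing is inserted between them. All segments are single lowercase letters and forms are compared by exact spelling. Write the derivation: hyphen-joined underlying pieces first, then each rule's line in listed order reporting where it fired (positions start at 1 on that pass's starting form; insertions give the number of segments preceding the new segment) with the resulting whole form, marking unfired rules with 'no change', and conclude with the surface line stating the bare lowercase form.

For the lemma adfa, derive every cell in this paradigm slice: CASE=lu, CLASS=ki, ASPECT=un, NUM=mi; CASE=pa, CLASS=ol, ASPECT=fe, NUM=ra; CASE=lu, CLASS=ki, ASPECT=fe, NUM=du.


cell CASE=lu, CLASS=ki, ASPECT=un, NUM=mi:
underlying: sa-adfa-efi-af-pb
1. k -> g, p -> b, s -> z / _ Z: fires at position(s) 12: saadfaefiafbb
2. e -> o, i -> u / B C0 _: fires at position(s) 7: saadfaofiafbb
surface: saadfaofiafbb

cell CASE=pa, CLASS=ol, ASPECT=fe, NUM=ra:
underlying: if-adfa-us-bg-o
1. k -> g, p -> b, s -> z / _ Z: fires at position(s) 8: ifadfauzbgo
2. e -> o, i -> u / B C0 _: no change
surface: ifadfauzbgo

cell CASE=lu, CLASS=ki, ASPECT=fe, NUM=du:
underlying: if-adfa-efi-af-p
1. k -> g, p -> b, s -> z / _ Z: no change
2. e -> o, i -> u / B C0 _: fires at position(s) 7: ifadfaofiafp
surface: ifadfaofiafp


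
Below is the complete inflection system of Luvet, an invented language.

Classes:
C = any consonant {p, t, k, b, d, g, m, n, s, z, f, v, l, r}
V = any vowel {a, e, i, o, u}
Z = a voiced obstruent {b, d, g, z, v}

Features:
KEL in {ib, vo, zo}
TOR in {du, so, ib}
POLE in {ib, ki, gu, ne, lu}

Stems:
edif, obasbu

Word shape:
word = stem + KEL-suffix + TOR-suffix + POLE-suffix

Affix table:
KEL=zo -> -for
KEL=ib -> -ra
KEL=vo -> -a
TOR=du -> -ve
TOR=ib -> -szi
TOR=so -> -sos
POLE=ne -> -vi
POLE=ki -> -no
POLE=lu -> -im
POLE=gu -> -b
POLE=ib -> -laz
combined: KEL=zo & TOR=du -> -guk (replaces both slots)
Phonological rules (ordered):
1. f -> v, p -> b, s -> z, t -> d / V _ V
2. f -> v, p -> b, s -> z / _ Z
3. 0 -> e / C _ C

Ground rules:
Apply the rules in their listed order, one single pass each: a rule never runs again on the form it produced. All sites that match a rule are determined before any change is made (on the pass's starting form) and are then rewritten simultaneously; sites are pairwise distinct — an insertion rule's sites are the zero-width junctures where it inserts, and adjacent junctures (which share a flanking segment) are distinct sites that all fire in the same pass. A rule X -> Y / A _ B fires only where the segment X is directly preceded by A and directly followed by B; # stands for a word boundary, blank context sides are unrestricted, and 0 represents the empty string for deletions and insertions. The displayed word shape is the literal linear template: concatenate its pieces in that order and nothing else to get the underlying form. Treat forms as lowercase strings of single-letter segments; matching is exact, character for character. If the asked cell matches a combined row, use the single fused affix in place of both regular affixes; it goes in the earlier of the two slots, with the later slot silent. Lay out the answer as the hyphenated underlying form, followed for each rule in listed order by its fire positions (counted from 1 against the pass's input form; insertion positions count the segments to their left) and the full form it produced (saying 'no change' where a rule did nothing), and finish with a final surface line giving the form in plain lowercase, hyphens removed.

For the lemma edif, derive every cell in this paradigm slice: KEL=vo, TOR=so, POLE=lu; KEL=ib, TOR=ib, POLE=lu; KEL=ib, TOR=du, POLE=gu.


cell KEL=vo, TOR=so, POLE=lu:
underlying: edif-a-sos-im
1. f -> v, p -> b, s -> z, t -> d / V _ V: fires at position(s) 4, 6, 8: edivazozim
2. f -> v, p -> b, s -> z / _ Z: no change
3. 0 -> e / C _ C: no change
surface: edivazozim

cell KEL=ib, TOR=ib, POLE=lu:
underlying: edif-ra-szi-im
1. f -> v, p -> b, s -> z, t -> d / V _ V: no change
2. f -> v, p -> b, s -> z / _ Z: fires at position(s) 7: edifrazziim
3. 0 -> e / C _ C: inserts after position(s) 4, 7: ediferazeziim
surface: ediferazeziim

cell KEL=ib, TOR=du, POLE=gu:
underlying: edif-ra-ve-b
1. f -> v, p -> b, s -> z, t -> d / V _ V: no change
2. f -> v, p -> b, s -> z / _ Z: no change
3. 0 -> e / C _ C: inserts after position(s) 4: ediferaveb
surface: ediferaveb


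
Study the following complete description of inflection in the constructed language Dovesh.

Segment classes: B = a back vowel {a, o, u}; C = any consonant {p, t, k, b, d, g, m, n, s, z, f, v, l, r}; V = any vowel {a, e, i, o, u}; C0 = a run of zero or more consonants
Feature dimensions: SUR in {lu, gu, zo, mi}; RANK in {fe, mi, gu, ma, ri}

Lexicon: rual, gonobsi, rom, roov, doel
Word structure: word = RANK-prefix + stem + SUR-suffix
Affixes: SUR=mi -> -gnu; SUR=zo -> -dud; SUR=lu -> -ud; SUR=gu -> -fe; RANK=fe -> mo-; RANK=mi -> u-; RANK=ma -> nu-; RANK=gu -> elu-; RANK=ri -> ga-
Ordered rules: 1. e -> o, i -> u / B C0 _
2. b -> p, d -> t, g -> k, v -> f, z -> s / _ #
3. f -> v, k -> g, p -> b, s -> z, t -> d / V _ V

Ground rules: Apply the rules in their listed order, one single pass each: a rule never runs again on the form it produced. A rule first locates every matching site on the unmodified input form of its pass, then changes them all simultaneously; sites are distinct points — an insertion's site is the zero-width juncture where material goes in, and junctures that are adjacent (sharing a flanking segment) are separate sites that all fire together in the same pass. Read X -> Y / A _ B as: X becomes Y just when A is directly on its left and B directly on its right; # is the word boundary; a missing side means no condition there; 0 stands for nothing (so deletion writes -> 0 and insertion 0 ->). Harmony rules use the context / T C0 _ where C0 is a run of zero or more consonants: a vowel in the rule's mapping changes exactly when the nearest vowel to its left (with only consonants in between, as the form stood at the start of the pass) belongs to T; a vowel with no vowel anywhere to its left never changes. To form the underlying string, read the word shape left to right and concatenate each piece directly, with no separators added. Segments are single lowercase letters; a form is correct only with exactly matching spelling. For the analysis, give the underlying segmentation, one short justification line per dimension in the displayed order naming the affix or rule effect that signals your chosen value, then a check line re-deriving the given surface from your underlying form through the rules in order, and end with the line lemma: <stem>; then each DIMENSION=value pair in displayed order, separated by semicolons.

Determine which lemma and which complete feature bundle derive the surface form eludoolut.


underlying: elu-doel-ud
SUR=lu - signalled by the affix -ud
RANK=gu - signalled by the affix elu-
check: eludoelud -> eludoolud -> eludoolut -> eludoolut
lemma: doel; SUR=lu; RANK=gu


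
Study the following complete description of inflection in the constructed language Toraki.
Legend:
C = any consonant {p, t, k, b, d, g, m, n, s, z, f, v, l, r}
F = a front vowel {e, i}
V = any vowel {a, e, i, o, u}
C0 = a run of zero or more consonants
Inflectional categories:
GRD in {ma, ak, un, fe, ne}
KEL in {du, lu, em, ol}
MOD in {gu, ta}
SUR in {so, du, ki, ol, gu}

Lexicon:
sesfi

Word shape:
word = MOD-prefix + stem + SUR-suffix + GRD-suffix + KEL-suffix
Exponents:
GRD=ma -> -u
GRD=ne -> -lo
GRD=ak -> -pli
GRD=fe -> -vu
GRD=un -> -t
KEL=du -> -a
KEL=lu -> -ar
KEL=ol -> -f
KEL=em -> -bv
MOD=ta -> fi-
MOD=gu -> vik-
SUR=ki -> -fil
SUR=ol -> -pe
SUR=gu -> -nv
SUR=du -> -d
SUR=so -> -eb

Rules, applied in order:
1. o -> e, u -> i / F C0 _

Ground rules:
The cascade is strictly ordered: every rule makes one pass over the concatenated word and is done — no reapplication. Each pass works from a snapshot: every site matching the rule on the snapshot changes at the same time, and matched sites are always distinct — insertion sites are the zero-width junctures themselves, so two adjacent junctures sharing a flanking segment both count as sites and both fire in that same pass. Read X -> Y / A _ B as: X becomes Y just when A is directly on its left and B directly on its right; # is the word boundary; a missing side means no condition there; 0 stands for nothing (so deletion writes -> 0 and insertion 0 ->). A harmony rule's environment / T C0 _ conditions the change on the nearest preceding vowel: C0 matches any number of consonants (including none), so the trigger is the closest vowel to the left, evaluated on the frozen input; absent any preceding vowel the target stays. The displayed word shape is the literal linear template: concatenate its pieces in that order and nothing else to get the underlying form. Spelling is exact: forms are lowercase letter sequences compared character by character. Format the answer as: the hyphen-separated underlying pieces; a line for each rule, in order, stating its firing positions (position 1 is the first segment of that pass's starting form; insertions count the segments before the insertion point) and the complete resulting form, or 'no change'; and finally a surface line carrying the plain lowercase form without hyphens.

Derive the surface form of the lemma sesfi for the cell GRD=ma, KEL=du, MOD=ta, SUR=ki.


underlying: fi-sesfi-fil-u-a
1. o -> e, u -> i / F C0 _: fires at position(s) 11: fisesfifilia
surface: fisesfifilia


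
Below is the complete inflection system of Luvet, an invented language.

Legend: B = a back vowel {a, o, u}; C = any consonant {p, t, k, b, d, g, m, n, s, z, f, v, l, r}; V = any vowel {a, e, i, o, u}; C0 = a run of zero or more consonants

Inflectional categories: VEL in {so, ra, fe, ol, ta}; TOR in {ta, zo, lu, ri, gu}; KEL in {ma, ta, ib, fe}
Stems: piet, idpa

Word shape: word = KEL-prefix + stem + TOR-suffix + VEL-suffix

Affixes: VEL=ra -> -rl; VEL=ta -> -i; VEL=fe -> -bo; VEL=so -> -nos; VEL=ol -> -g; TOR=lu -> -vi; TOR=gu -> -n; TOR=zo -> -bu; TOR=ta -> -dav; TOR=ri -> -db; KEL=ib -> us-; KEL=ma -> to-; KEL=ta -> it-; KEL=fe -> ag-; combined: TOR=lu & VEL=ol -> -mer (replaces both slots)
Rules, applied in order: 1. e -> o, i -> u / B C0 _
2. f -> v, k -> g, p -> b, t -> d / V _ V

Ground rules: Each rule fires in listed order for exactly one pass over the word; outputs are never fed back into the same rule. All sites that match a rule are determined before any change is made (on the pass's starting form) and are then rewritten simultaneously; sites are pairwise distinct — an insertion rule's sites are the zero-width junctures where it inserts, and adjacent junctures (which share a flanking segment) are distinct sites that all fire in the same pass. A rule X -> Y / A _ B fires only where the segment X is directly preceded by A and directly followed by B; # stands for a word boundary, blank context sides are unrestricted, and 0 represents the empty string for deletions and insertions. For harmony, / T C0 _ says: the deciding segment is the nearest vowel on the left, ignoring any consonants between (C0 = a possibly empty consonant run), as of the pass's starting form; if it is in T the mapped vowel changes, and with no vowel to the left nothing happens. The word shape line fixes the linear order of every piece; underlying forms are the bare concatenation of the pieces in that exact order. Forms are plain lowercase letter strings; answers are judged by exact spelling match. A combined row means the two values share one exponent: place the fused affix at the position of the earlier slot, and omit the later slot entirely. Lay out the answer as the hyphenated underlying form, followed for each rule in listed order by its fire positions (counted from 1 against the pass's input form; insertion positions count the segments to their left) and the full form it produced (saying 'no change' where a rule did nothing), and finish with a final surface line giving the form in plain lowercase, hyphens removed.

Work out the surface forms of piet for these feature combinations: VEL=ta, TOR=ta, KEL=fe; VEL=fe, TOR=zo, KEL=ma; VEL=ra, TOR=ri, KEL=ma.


cell VEL=ta, TOR=ta, KEL=fe:
underlying: ag-piet-dav-i
1. e -> o, i -> u / B C0 _: fires at position(s) 4, 10: agpuetdavu
2. f -> v, k -> g, p -> b, t -> d / V _ V: no change
surface: agpuetdavu

cell VEL=fe, TOR=zo, KEL=ma:
underlying: to-piet-bu-bo
1. e -> o, i -> u / B C0 _: fires at position(s) 4: topuetbubo
2. f -> v, k -> g, p -> b, t -> d / V _ V: fires at position(s) 3: tobuetbubo
surface: tobuetbubo

cell VEL=ra, TOR=ri, KEL=ma:
underlying: to-piet-db-rl
1. e -> o, i -> u / B C0 _: fires at position(s) 4: topuetdbrl
2. f -> v, k -> g, p -> b, t -> d / V _ V: fires at position(s) 3: tobuetdbrl
surface: tobuetdbrl


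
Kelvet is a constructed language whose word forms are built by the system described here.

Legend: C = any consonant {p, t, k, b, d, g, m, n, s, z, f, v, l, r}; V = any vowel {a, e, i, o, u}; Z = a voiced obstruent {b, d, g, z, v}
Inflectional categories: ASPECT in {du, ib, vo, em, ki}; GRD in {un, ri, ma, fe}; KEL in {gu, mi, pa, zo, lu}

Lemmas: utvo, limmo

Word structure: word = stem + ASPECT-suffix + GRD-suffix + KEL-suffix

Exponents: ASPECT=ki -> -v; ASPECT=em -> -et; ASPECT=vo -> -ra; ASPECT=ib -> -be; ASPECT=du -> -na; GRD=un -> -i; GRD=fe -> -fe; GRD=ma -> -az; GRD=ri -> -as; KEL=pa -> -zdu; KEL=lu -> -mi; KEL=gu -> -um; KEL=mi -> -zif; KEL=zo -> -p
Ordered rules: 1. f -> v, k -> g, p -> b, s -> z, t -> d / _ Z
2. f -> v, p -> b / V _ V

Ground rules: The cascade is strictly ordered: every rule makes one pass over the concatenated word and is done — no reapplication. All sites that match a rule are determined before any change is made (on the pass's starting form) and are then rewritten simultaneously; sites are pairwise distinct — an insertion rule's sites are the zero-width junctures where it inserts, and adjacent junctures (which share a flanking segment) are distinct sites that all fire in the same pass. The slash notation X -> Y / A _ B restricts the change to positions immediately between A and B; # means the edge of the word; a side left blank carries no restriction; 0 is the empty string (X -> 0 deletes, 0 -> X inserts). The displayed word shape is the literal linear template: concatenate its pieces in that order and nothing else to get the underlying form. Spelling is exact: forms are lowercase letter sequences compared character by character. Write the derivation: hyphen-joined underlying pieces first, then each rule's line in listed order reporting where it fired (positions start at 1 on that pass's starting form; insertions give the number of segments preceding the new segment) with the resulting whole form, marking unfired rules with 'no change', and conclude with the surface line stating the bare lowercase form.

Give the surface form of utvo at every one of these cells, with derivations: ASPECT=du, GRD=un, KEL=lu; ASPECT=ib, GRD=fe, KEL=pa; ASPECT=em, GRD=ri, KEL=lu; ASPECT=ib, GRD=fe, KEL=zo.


cell ASPECT=du, GRD=un, KEL=lu:
underlying: utvo-na-i-mi
1. f -> v, k -> g, p -> b, s -> z, t -> d / _ Z: fires at position(s) 2: udvonaimi
2. f -> v, p -> b / V _ V: no change
surface: udvonaimi

cell ASPECT=ib, GRD=fe, KEL=pa:
underlying: utvo-be-fe-zdu
1. f -> v, k -> g, p -> b, s -> z, t -> d / _ Z: fires at position(s) 2: udvobefezdu
2. f -> v, p -> b / V _ V: fires at position(s) 7: udvobevezdu
surface: udvobevezdu

cell ASPECT=em, GRD=ri, KEL=lu:
underlying: utvo-et-as-mi
1. f -> v, k -> g, p -> b, s -> z, t -> d / _ Z: fires at position(s) 2: udvoetasmi
2. f -> v, p -> b / V _ V: no change
surface: udvoetasmi

cell ASPECT=ib, GRD=fe, KEL=zo:
underlying: utvo-be-fe-p
1. f -> v, k -> g, p -> b, s -> z, t -> d / _ Z: fires at position(s) 2: udvobefep
2. f -> v, p -> b / V _ V: fires at position(s) 7: udvobevep
surface: udvobevep


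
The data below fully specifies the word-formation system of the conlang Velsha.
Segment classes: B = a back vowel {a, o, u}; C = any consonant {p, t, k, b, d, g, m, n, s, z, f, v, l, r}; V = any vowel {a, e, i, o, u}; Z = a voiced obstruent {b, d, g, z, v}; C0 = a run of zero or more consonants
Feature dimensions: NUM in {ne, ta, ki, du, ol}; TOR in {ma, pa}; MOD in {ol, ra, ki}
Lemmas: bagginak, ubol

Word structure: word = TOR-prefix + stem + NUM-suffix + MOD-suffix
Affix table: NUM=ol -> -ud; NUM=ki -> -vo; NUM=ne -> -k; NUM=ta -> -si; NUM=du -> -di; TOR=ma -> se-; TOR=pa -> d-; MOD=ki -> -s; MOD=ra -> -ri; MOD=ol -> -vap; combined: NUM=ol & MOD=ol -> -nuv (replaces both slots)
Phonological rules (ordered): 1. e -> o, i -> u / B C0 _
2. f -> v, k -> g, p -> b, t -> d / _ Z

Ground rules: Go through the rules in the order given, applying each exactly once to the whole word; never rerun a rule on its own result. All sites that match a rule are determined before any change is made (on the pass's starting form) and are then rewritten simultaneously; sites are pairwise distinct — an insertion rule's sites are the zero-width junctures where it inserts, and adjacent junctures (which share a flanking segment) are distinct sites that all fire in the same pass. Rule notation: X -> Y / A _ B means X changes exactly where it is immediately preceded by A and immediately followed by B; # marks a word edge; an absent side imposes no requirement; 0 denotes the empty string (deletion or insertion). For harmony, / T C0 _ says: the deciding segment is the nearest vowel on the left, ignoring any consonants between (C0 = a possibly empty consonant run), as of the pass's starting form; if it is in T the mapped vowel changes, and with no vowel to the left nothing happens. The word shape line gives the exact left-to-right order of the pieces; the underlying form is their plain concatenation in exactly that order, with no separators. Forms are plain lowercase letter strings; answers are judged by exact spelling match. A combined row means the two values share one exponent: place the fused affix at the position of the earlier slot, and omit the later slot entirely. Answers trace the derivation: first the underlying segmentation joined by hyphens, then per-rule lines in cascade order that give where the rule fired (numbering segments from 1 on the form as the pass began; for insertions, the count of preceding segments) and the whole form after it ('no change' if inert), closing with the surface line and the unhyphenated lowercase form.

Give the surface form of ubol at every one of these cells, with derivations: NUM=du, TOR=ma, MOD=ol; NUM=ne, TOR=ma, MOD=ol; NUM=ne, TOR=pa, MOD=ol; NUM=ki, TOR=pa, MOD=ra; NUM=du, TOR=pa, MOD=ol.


cell NUM=du, TOR=ma, MOD=ol:
underlying: se-ubol-di-vap
1. e -> o, i -> u / B C0 _: fires at position(s) 8: seubolduvap
2. f -> v, k -> g, p -> b, t -> d / _ Z: no change
surface: seubolduvap

cell NUM=ne, TOR=ma, MOD=ol:
underlying: se-ubol-k-vap
1. e -> o, i -> u / B C0 _: no change
2. f -> v, k -> g, p -> b, t -> d / _ Z: fires at position(s) 7: seubolgvap
surface: seubolgvap

cell NUM=ne, TOR=pa, MOD=ol:
underlying: d-ubol-k-vap
1. e -> o, i -> u / B C0 _: no change
2. f -> v, k -> g, p -> b, t -> d / _ Z: fires at position(s) 6: dubolgvap
surface: dubolgvap

cell NUM=ki, TOR=pa, MOD=ra:
underlying: d-ubol-vo-ri
1. e -> o, i -> u / B C0 _: fires at position(s) 9: dubolvoru
2. f -> v, k -> g, p -> b, t -> d / _ Z: no change
surface: dubolvoru

cell NUM=du, TOR=pa, MOD=ol:
underlying: d-ubol-di-vap
1. e -> o, i -> u / B C0 _: fires at position(s) 7: dubolduvap
2. f -> v, k -> g, p -> b, t -> d / _ Z: no change
surface: dubolduvap


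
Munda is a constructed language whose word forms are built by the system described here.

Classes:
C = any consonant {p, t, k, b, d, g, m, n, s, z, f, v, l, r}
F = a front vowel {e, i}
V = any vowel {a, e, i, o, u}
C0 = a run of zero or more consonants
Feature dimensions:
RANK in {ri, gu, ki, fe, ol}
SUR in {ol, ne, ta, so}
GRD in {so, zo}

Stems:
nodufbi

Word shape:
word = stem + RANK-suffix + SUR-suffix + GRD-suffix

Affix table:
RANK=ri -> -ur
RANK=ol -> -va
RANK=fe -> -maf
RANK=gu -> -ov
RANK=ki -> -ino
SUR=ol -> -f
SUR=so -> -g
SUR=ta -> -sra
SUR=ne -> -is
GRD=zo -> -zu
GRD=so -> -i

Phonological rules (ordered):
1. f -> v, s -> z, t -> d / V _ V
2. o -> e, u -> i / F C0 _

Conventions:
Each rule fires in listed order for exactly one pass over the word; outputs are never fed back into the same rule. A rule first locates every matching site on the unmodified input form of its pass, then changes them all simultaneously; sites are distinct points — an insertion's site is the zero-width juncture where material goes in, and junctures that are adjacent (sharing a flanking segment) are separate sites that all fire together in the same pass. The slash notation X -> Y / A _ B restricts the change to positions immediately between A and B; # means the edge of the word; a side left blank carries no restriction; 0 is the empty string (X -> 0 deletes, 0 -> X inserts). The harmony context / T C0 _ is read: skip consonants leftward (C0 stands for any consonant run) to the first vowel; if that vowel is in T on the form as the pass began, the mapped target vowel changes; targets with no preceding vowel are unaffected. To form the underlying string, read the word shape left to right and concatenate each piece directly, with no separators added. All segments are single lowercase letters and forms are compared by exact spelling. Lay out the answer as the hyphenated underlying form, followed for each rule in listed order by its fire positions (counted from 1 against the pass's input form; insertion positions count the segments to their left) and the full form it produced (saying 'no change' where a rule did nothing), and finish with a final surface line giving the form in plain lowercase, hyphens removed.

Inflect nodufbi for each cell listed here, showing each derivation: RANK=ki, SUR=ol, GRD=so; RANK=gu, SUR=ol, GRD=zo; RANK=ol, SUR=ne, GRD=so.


cell RANK=ki, SUR=ol, GRD=so:
underlying: nodufbi-ino-f-i
1. f -> v, s -> z, t -> d / V _ V: fires at position(s) 11: nodufbiinovi
2. o -> e, u -> i / F C0 _: fires at position(s) 10: nodufbiinevi
surface: nodufbiinevi

cell RANK=gu, SUR=ol, GRD=zo:
underlying: nodufbi-ov-f-zu
1. f -> v, s -> z, t -> d / V _ V: no change
2. o -> e, u -> i / F C0 _: fires at position(s) 8: nodufbievfzu
surface: nodufbievfzu

cell RANK=ol, SUR=ne, GRD=so:
underlying: nodufbi-va-is-i
1. f -> v, s -> z, t -> d / V _ V: fires at position(s) 11: nodufbivaizi
2. o -> e, u -> i / F C0 _: no change
surface: nodufbivaizi


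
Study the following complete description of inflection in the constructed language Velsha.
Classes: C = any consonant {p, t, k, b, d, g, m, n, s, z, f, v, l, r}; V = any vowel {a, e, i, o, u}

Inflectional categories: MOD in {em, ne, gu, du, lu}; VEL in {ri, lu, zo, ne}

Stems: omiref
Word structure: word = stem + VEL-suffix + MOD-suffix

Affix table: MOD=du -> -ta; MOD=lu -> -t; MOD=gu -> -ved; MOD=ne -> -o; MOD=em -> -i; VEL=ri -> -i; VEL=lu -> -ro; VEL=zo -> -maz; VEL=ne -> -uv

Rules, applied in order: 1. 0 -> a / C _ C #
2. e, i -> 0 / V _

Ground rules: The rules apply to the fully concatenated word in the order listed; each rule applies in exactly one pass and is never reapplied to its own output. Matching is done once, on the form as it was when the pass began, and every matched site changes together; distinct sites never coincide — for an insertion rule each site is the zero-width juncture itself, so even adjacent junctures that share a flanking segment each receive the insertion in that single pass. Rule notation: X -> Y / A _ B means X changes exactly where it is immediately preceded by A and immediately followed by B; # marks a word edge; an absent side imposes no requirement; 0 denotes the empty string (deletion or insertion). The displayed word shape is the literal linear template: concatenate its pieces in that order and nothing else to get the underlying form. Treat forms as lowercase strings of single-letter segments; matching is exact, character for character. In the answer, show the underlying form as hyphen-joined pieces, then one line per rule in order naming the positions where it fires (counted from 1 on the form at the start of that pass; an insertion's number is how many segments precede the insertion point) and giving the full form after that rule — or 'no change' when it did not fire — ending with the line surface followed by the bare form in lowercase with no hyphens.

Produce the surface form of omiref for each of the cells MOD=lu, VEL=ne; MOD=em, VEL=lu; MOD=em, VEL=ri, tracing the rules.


cell MOD=lu, VEL=ne:
underlying: omiref-uv-t
1. 0 -> a / C _ C #: inserts after position(s) 8: omirefuvat
2. e, i -> 0 / V _: no change
surface: omirefuvat

cell MOD=em, VEL=lu:
underlying: omiref-ro-i
1. 0 -> a / C _ C #: no change
2. e, i -> 0 / V _: fires at position(s) 9: omirefro
surface: omirefro

cell MOD=em, VEL=ri:
underlying: omiref-i-i
1. 0 -> a / C _ C #: no change
2. e, i -> 0 / V _: fires at position(s) 8: omirefi
surface: omirefi


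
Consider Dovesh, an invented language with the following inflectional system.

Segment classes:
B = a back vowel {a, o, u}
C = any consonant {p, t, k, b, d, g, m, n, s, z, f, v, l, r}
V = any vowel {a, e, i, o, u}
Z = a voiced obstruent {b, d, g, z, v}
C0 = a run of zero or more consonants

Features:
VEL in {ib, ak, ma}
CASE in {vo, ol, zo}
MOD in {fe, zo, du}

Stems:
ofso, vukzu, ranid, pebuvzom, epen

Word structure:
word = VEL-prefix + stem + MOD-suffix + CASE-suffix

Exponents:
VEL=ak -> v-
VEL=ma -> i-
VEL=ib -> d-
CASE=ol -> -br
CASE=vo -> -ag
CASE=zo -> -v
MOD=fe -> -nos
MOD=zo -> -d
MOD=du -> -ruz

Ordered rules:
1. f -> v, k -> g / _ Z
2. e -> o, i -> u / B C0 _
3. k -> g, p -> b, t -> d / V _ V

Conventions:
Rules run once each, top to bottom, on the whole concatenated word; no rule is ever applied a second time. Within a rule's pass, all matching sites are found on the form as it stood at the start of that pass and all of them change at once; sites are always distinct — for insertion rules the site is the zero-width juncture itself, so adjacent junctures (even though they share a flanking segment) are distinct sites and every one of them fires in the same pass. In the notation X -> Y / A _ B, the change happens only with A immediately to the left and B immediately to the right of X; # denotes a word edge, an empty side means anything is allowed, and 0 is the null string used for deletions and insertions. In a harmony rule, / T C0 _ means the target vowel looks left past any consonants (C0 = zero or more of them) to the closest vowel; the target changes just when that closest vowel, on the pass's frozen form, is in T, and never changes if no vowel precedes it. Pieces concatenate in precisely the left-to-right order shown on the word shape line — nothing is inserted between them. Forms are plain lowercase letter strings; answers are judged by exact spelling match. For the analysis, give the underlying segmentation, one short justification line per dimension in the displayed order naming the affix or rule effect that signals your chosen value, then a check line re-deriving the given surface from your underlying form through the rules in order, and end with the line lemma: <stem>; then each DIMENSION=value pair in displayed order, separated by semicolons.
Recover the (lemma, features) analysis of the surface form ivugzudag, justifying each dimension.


underlying: i-vukzu-d-ag
VEL=ma - signalled by the affix i-
CASE=vo - signalled by the affix -ag
MOD=zo - signalled by the affix -d
check: ivukzudag -> ivugzudag -> ivugzudag -> ivugzudag
lemma: vukzu; VEL=ma; CASE=vo; MOD=zo
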